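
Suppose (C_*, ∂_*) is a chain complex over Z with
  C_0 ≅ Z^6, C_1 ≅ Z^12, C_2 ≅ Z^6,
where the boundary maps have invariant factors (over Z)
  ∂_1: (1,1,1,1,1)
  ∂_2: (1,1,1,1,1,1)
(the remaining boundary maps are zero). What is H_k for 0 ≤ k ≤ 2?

H_0: b_0 = 6 − 0 − 5 = 1; torsion from ∂_1 factors > 1: none. So H_0 = Z.
H_1: b_1 = 12 − 5 − 6 = 1; torsion from ∂_2 factors > 1: none. So H_1 = Z.
H_2: b_2 = 6 − 6 − 0 = 0; torsion from ∂_3 factors > 1: none. So H_2 = 0.

H_0 = Z,  H_1 = Z,  H_2 = 0.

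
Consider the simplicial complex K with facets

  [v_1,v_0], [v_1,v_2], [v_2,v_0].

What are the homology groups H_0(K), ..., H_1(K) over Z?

Take the total order v_0 < v_1 < v_2 on the vertex set. Then K (dimension 1) consists of the simplices:

  0-simplices (3): [v_0], [v_1], [v_2]
  1-simplices (3): [v_0,v_1], [v_0,v_2], [v_1,v_2]

giving chain groups C_0 ≅ Z^3, C_1 ≅ Z^3.

∂_1: C_1 → C_0 maps an edge to its endpoints' difference, ∂[p,q] = q − p.
The 3×3 boundary matrix has rank 2 and Smith normal form diag(1,1).

Reading off H_k = ker ∂_k / im ∂_{k+1}:

  H_0: rank C_0 − rank ∂_1 = 3 − 2 = 1, and the invariant factors of ∂_1 are all 1, so H_0 ≅ Z.
  H_1: rank ker ∂_1 − rank ∂_2 = (3 − 2) − 0 = 1, and there is no ∂_2, so H_1 ≅ Z.

H_0 ≅ Z,  H_1 ≅ Z.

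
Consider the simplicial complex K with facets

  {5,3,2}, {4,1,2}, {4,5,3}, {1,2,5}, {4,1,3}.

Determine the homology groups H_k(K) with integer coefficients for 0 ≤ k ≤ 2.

Fix the vertex order 1 < 2 < 3 < 4 < 5 and write every simplex with vertices in increasing order. Then dim K = 2 and the simplices of K are:

  0-simplices (5): [1], [2], [3], [4], [5]
  1-simplices (10): [1,2], [1,3], [1,4], [1,5], [2,3], [2,4], [2,5], [3,4], [3,5], [4,5]
  2-simplices (5): [1,2,4], [1,2,5], [1,3,4], [2,3,5], [3,4,5]

Hence C_0 ≅ Z^5, C_1 ≅ Z^10, C_2 ≅ Z^5.

Boundary ∂_1: C_1 → C_0 is given by ∂[p,q] = [q] − [p]. For instance
  ∂[1,3] = [3] − [1].
The resulting 5×10 matrix has rank 4, and its Smith normal form has invariant factors (1,1,1,1).

∂_2: C_2 → C_1 maps a triangle to the signed sum of its edges. For instance
  ∂[3,4,5] = [4,5] − [3,5] + [3,4],
  ∂[1,2,5] = [2,5] − [1,5] + [1,2].
The 10×5 boundary matrix has rank 5 and Smith normal form diag(1,1,1,1,1).

Now H_k = ker ∂_k / im ∂_{k+1}, so:

  H_0: rank C_0 − rank ∂_1 = 5 − 4 = 1, and the invariant factors of ∂_1 are all 1, so H_0 ≅ Z.
  H_1: rank ker ∂_1 − rank ∂_2 = (10 − 4) − 5 = 1, and the invariant factors of ∂_2 are all 1, so H_1 ≅ Z.
  H_2: rank ker ∂_2 − rank ∂_3 = (5 − 5) − 0 = 0, and there is no ∂_3, so H_2 ≅ 0.

(K is a triangulation of the Möbius band.)

H_0 = Z,  H_1 = Z,  H_2 = 0.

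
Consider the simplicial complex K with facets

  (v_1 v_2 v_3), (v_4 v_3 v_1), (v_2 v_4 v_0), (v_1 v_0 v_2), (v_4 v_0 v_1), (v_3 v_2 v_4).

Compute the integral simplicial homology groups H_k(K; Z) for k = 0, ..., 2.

H_0 ≅ Z,  H_1 = 0,  H_2 ≅ Z.

Order the vertices as v_0 < v_1 < v_2 < v_3 < v_4. Listing each simplex with vertices in this order, K has dimension 2 with simplices:

  0-simplices (5): [v_0], [v_1], [v_2], [v_3], [v_4]
  1-simplices (9): [v_0,v_1], [v_0,v_2], [v_0,v_4], [v_1,v_2], [v_1,v_3], [v_1,v_4], [v_2,v_3], [v_2,v_4], [v_3,v_4]
  2-simplices (6): [v_0,v_1,v_2], [v_0,v_1,v_4], [v_0,v_2,v_4], [v_1,v_2,v_3], [v_1,v_3,v_4], [v_2,v_3,v_4]

Hence C_0 ≅ Z^5, C_1 ≅ Z^9, C_2 ≅ Z^6.

Boundary ∂_1: C_1 → C_0 is given by ∂[p,q] = [q] − [p]. For instance
  ∂[v_1,v_4] = [v_4] − [v_1].
As a 5×9 matrix over Z this has rank 4, with invariant factors (1,1,1,1).

∂_2: C_2 → C_1 maps a triangle to the signed sum of its edges. For instance
  ∂[v_0,v_2,v_4] = [v_2,v_4] − [v_0,v_4] + [v_0,v_2],
  ∂[v_0,v_1,v_2] = [v_1,v_2] − [v_0,v_2] + [v_0,v_1].
The resulting 9×6 matrix has rank 5, and its Smith normal form has invariant factors (1,1,1,1,1).

Computing H_k = (kernel of ∂_k) / (image of ∂_{k+1}):

  H_0: rank C_0 − rank ∂_1 = 5 − 4 = 1, and the invariant factors of ∂_1 are all 1, so H_0 ≅ Z.
  H_1: rank ker ∂_1 − rank ∂_2 = (9 − 4) − 5 = 0, and the invariant factors of ∂_2 are all 1, so H_1 ≅ 0.
  H_2: rank ker ∂_2 − rank ∂_3 = (6 − 5) − 0 = 1, and there is no ∂_3, so H_2 ≅ Z.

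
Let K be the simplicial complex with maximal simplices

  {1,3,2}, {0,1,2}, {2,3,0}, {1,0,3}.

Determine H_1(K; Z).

H_1 = 0.

K has 4 vertices, 6 edges, 4 triangles.
rank ∂_1 = 3, rank ∂_2 = 3 ⇒ b_1 = 6 − 3 − 3 = 0; all invariant factors of ∂_2 are 1 so no torsion. So H_1 ≅ 0.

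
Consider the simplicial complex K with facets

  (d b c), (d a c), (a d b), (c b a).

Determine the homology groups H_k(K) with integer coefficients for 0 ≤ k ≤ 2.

Take the total order a < b < c < d on the vertex set. Then K (dimension 2) consists of the simplices:

  0-simplices (4): a, b, c, d
  1-simplices (6): ab, ac, ad, bc, bd, cd
  2-simplices (4): abc, abd, acd, bcd

Hence C_0 ≅ Z^4, C_1 ≅ Z^6, C_2 ≅ Z^4.

Boundary ∂_1: C_1 → C_0 is given by ∂[p,q] = [q] − [p]. For instance
  ∂ac = c − a.
The 4×6 boundary matrix has rank 3 and Smith normal form diag(1,1,1).

∂_2: C_2 → C_1 acts by ∂[p,q,r] = [q,r] − [p,r] + [p,q]. For instance
  ∂abd = bd − ad + ab,
  ∂abc = bc − ac + ab.
As a 6×4 matrix over Z this has rank 3, with invariant factors (1,1,1).

Reading off H_k = ker ∂_k / im ∂_{k+1}:

  H_0: rank C_0 − rank ∂_1 = 4 − 3 = 1, and the invariant factors of ∂_1 are all 1, so H_0 ≅ Z.
  H_1: rank ker ∂_1 − rank ∂_2 = (6 − 3) − 3 = 0, and the invariant factors of ∂_2 are all 1, so H_1 ≅ 0.
  H_2: rank ker ∂_2 − rank ∂_3 = (4 − 3) − 0 = 1, and there is no ∂_3, so H_2 ≅ Z.

H_0 ≅ Z,  H_1 = 0,  H_2 ≅ Z.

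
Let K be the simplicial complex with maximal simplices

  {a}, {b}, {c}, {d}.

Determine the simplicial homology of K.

H_0 = Z^4.

Order the vertices as a < b < c < d. Listing each simplex with vertices in this order, K has dimension 0 with simplices:

  0-simplices (4): a, b, c, d

so the chain groups are C_0 ≅ Z^4.

Computing H_k = (kernel of ∂_k) / (image of ∂_{k+1}):

  H_0: rank C_0 − rank ∂_1 = 4 − 0 = 4, and there is no ∂_1, so H_0 ≅ Z^4.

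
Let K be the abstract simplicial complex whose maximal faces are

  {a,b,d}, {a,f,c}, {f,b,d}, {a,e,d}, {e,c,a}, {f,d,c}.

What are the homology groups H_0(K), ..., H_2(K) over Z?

H_0 = Z,  H_1 = Z,  H_2 = 0.

Order the vertices as a < b < c < d < e < f. Listing each simplex with vertices in this order, K has dimension 2 with simplices:

  0-simplices (6): a, b, c, d, e, f
  1-simplices (12): ab, ac, ad, ae, af, bd, bf, cd, ce, cf, de, df
  2-simplices (6): abd, ace, acf, ade, bdf, cdf

Hence C_0 ≅ Z^6, C_1 ≅ Z^12, C_2 ≅ Z^6.

Boundary ∂_1: C_1 → C_0 sends each edge [p,q] (with p < q) to q − p.
This gives a 6×12 integer matrix of rank 5; reducing to Smith normal form yields diagonal entries (1,1,1,1,1).

Boundary ∂_2: C_2 → C_1 maps a triangle to the signed sum of its edges. For instance
  ∂ace = ce − ae + ac,
  ∂cdf = df − cf + cd.
As a 12×6 matrix over Z this has rank 6, with invariant factors (1,1,1,1,1,1).

Computing H_k = (kernel of ∂_k) / (image of ∂_{k+1}):

  H_0: rank C_0 − rank ∂_1 = 6 − 5 = 1, and the invariant factors of ∂_1 are all 1, so H_0 ≅ Z.
  H_1: rank ker ∂_1 − rank ∂_2 = (12 − 5) − 6 = 1, and the invariant factors of ∂_2 are all 1, so H_1 ≅ Z.
  H_2: rank ker ∂_2 − rank ∂_3 = (6 − 6) − 0 = 0, and there is no ∂_3, so H_2 ≅ 0.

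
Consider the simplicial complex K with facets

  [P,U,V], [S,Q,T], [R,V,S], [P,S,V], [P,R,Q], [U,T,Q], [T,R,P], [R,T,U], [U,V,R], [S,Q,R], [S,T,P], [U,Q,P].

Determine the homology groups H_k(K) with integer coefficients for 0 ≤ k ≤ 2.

K has 7 vertices, 18 edges, 12 triangles.
rank ∂_0 = 0, rank ∂_1 = 6 ⇒ b_0 = 7 − 0 − 6 = 1; all invariant factors of ∂_1 are 1 so no torsion. So H_0 = Z.
rank ∂_1 = 6, rank ∂_2 = 12 ⇒ b_1 = 18 − 6 − 12 = 0; ∂_2 has invariant factor(s) [2] giving torsion. So H_1 = Z/2Z.
rank ∂_2 = 12, rank ∂_3 = 0 ⇒ b_2 = 12 − 12 − 0 = 0. So H_2 = 0.

H_0 ≅ Z,  H_1 ≅ Z/2Z,  H_2 = 0.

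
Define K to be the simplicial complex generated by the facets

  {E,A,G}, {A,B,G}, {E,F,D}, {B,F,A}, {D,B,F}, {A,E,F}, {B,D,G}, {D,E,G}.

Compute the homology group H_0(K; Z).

H_0 = Z.

K has 6 vertices, 12 edges, 8 triangles.
rank ∂_0 = 0, rank ∂_1 = 5 ⇒ b_0 = 6 − 0 − 5 = 1; all invariant factors of ∂_1 are 1 so no torsion. So H_0 ≅ Z.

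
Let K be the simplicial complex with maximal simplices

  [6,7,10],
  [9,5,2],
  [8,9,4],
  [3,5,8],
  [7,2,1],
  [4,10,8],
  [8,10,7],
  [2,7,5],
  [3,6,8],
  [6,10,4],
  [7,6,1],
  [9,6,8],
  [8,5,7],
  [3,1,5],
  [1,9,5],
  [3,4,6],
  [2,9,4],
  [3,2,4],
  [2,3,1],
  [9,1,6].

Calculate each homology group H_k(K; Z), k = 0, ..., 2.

K has 10 vertices, 30 edges, 20 triangles.
rank ∂_0 = 0, rank ∂_1 = 9 ⇒ b_0 = 10 − 0 − 9 = 1; all invariant factors of ∂_1 are 1 so no torsion. So H_0 ≅ Z.
rank ∂_1 = 9, rank ∂_2 = 20 ⇒ b_1 = 30 − 9 − 20 = 1; ∂_2 has invariant factor(s) [2] giving torsion. So H_1 ≅ Z ⊕ Z/2.
rank ∂_2 = 20, rank ∂_3 = 0 ⇒ b_2 = 20 − 20 − 0 = 0. So H_2 ≅ 0.

H_0 = Z,  H_1 = Z ⊕ Z/2,  H_2 = 0.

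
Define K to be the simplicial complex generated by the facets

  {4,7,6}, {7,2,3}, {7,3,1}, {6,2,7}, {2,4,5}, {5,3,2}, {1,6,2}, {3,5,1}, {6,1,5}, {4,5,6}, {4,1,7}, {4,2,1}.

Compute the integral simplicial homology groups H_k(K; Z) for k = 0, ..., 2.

H_0 = Z,  H_1 = Z/2,  H_2 = 0.

Order the vertices as 1 < 2 < 3 < 4 < 5 < 6 < 7. Listing each simplex with vertices in this order, K has dimension 2 with simplices:

  0-simplices (7): [1], [2], [3], [4], [5], [6], [7]
  1-simplices (18): [1,2], [1,3], [1,4], [1,5], [1,6], [1,7], [2,3], [2,4], [2,5], [2,6], [2,7], [3,5], [3,7], [4,5], [4,6], [4,7], [5,6], [6,7]
  2-simplices (12): [1,2,4], [1,2,6], [1,3,5], [1,3,7], [1,4,7], [1,5,6], [2,3,5], [2,3,7], [2,4,5], [2,6,7], [4,5,6], [4,6,7]

Hence C_0 ≅ Z^7, C_1 ≅ Z^18, C_2 ≅ Z^12.

Boundary ∂_1: C_1 → C_0 maps an edge to its endpoints' difference, ∂[p,q] = q − p.
The resulting 7×18 matrix has rank 6, and its Smith normal form has invariant factors (1,1,1,1,1,1).

Boundary ∂_2: C_2 → C_1 acts by ∂[p,q,r] = [q,r] − [p,r] + [p,q]. For instance
  ∂[2,3,7] = [3,7] − [2,7] + [2,3],
  ∂[1,3,5] = [3,5] − [1,5] + [1,3].
The resulting 18×12 matrix has rank 12, and its Smith normal form has invariant factors (1,1,1,1,1,1,1,1,1,1,1,2).

Computing H_k = (kernel of ∂_k) / (image of ∂_{k+1}):

  H_0: rank C_0 − rank ∂_1 = 7 − 6 = 1, and the invariant factors of ∂_1 are all 1, so H_0 ≅ Z.
  H_1: rank ker ∂_1 − rank ∂_2 = (18 − 6) − 12 = 0, and ∂_2 has invariant factor 2 > 1, so H_1 ≅ Z/2.
  H_2: rank ker ∂_2 − rank ∂_3 = (12 − 12) − 0 = 0, and there is no ∂_3, so H_2 ≅ 0.

As a check, the Euler characteristic is 7 − 18 + 12 = 1, which agrees with 1 − 0 + 0 = 1.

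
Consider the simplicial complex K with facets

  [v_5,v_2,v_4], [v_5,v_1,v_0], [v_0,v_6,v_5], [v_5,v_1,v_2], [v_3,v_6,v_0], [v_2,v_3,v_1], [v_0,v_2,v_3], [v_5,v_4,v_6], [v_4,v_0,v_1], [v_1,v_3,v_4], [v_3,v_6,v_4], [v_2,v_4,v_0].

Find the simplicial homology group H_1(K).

Order the vertices as v_0 < v_1 < v_2 < v_3 < v_4 < v_5 < v_6. Listing each simplex with vertices in this order, K has dimension 2 with simplices:

  0-simplices (7): [v_0], [v_1], [v_2], [v_3], [v_4], [v_5], [v_6]
  1-simplices (18): (18 of them)
  2-simplices (12): (12 of them)

giving chain groups C_0 ≅ Z^7, C_1 ≅ Z^18, C_2 ≅ Z^12.

∂_1: C_1 → C_0 sends each edge [p,q] (with p < q) to q − p.
The resulting 7×18 matrix has rank 6, and its Smith normal form has invariant factors (1,1,1,1,1,1).

The boundary map ∂_2: C_2 → C_1 acts by ∂[p,q,r] = [q,r] − [p,r] + [p,q]. For instance
  ∂[v_3,v_4,v_6] = [v_4,v_6] − [v_3,v_6] + [v_3,v_4],
  ∂[v_0,v_1,v_4] = [v_1,v_4] − [v_0,v_4] + [v_0,v_1].
The 18×12 boundary matrix has rank 12 and Smith normal form diag(1,1,1,1,1,1,1,1,1,1,1,2).

Computing H_k = (kernel of ∂_k) / (image of ∂_{k+1}):

  H_1: rank ker ∂_1 − rank ∂_2 = (18 − 6) − 12 = 0, and ∂_2 has invariant factor 2 > 1, so H_1 ≅ Z/2Z.

H_1 ≅ Z/2Z.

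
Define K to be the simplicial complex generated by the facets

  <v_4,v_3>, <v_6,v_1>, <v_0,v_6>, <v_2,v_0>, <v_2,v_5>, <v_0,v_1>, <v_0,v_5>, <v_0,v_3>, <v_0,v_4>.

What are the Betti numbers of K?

Take the total order v_0 < v_1 < v_2 < v_3 < v_4 < v_5 < v_6 on the vertex set. Then K (dimension 1) consists of the simplices:

  0-simplices (7): [v_0], [v_1], [v_2], [v_3], [v_4], [v_5], [v_6]
  1-simplices (9): [v_0,v_1], [v_0,v_2], [v_0,v_3], [v_0,v_4], [v_0,v_5], [v_0,v_6], [v_1,v_6], [v_2,v_5], [v_3,v_4]

Hence C_0 ≅ Z^7, C_1 ≅ Z^9.

The boundary map ∂_1: C_1 → C_0 sends each edge [p,q] (with p < q) to q − p. For instance
  ∂[v_0,v_2] = [v_2] − [v_0].
This gives a 7×9 integer matrix of rank 6; reducing to Smith normal form yields diagonal entries (1,1,1,1,1,1).

Computing H_k = (kernel of ∂_k) / (image of ∂_{k+1}):

  H_0: rank C_0 − rank ∂_1 = 7 − 6 = 1, and the invariant factors of ∂_1 are all 1, so H_0 = Z.
  H_1: rank ker ∂_1 − rank ∂_2 = (9 − 6) − 0 = 3, and there is no ∂_2, so H_1 = Z^3.

Hence the Betti numbers are b_0 = 1, b_1 = 3.

b_0 = 1, b_1 = 3.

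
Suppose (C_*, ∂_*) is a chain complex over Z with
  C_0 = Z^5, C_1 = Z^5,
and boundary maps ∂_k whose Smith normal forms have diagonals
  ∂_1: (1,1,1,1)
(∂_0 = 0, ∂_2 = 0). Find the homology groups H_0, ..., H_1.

H_0: b_0 = 5 − 0 − 4 = 1; torsion from ∂_1 factors > 1: none. So H_0 ≅ Z.
H_1: b_1 = 5 − 4 − 0 = 1; torsion from ∂_2 factors > 1: none. So H_1 ≅ Z.

H_0 ≅ Z,  H_1 ≅ Z.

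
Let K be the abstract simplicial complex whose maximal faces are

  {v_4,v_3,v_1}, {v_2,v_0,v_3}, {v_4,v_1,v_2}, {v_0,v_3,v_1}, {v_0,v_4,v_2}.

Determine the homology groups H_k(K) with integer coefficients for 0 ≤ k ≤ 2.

H_0 ≅ Z,  H_1 ≅ Z,  H_2 = 0.

K has 5 vertices, 10 edges, 5 triangles.
rank ∂_0 = 0, rank ∂_1 = 4 ⇒ b_0 = 5 − 0 − 4 = 1; all invariant factors of ∂_1 are 1 so no torsion. So H_0 = Z.
rank ∂_1 = 4, rank ∂_2 = 5 ⇒ b_1 = 10 − 4 − 5 = 1; all invariant factors of ∂_2 are 1 so no torsion. So H_1 = Z.
rank ∂_2 = 5, rank ∂_3 = 0 ⇒ b_2 = 5 − 5 − 0 = 0. So H_2 = 0.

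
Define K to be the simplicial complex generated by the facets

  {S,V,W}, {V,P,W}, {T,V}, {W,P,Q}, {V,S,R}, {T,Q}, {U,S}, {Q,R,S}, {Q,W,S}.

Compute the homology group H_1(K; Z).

H_1 ≅ Z.

K has 8 vertices, 14 edges, 6 triangles.
rank ∂_1 = 7, rank ∂_2 = 6 ⇒ b_1 = 14 − 7 − 6 = 1; all invariant factors of ∂_2 are 1 so no torsion. So H_1 = Z.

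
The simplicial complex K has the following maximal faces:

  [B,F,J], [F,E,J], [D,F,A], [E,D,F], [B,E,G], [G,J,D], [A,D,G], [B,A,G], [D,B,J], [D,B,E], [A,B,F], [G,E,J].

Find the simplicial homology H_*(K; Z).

Take the total order A < B < D < E < F < G < J on the vertex set. Then K (dimension 2) consists of the simplices:

  0-simplices (7): A, B, D, E, F, G, J
  1-simplices (18): AB, AD, AF, AG, BD, BE, BF, BG, BJ, DE, DF, DG, DJ, EF, EG, EJ, FJ, GJ
  2-simplices (12): ABF, ABG, ADF, ADG, BDE, BDJ, BEG, BFJ, DEF, DGJ, EFJ, EGJ

so the chain groups are C_0 ≅ Z^7, C_1 ≅ Z^18, C_2 ≅ Z^12.

Boundary ∂_1: C_1 → C_0 maps an edge to its endpoints' difference, ∂[p,q] = q − p. For instance
  ∂FJ = J − F.
The 7×18 boundary matrix has rank 6 and Smith normal form diag(1,1,1,1,1,1).

Boundary ∂_2: C_2 → C_1 acts by ∂[p,q,r] = [q,r] − [p,r] + [p,q]. For instance
  ∂BFJ = FJ − BJ + BF,
  ∂EFJ = FJ − EJ + EF.
This gives a 18×12 integer matrix of rank 12; reducing to Smith normal form yields diagonal entries (1,1,1,1,1,1,1,1,1,1,1,2).

Reading off H_k = ker ∂_k / im ∂_{k+1}:

  H_0: rank C_0 − rank ∂_1 = 7 − 6 = 1, and the invariant factors of ∂_1 are all 1, so H_0 ≅ Z.
  H_1: rank ker ∂_1 − rank ∂_2 = (18 − 6) − 12 = 0, and ∂_2 has invariant factor 2 > 1, so H_1 ≅ Z/2.
  H_2: rank ker ∂_2 − rank ∂_3 = (12 − 12) − 0 = 0, and there is no ∂_3, so H_2 ≅ 0.

(K is a triangulation of the real projective plane RP^2.)

H_0 = Z,  H_1 = Z/2,  H_2 = 0.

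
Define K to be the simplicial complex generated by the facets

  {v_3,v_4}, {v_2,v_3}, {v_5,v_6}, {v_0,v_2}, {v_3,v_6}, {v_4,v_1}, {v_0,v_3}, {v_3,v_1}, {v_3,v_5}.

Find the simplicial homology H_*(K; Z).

H_0 ≅ Z,  H_1 ≅ Z^3.

Fix the vertex order v_0 < v_1 < v_2 < v_3 < v_4 < v_5 < v_6 and write every simplex with vertices in increasing order. Then dim K = 1 and the simplices of K are:

  0-simplices (7): [v_0], [v_1], [v_2], [v_3], [v_4], [v_5], [v_6]
  1-simplices (9): [v_0,v_2], [v_0,v_3], [v_1,v_3], [v_1,v_4], [v_2,v_3], [v_3,v_4], [v_3,v_5], [v_3,v_6], [v_5,v_6]

giving chain groups C_0 ≅ Z^7, C_1 ≅ Z^9.

The boundary map ∂_1: C_1 → C_0 maps an edge to its endpoints' difference, ∂[p,q] = q − p. For instance
  ∂[v_0,v_3] = [v_3] − [v_0].
The 7×9 boundary matrix has rank 6 and Smith normal form diag(1,1,1,1,1,1).

Computing H_k = (kernel of ∂_k) / (image of ∂_{k+1}):

  H_0: rank C_0 − rank ∂_1 = 7 − 6 = 1, and the invariant factors of ∂_1 are all 1, so H_0 = Z.
  H_1: rank ker ∂_1 − rank ∂_2 = (9 − 6) − 0 = 3, and there is no ∂_2, so H_1 = Z^3.

(K is a triangulation of a wedge of 3 circles.)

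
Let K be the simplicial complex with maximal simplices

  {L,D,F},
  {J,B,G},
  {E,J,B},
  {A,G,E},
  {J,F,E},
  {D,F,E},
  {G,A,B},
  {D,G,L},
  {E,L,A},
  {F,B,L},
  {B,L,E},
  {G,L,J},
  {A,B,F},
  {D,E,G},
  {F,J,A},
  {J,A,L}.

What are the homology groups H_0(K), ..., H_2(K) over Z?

K has 8 vertices, 24 edges, 16 triangles.
rank ∂_0 = 0, rank ∂_1 = 7 ⇒ b_0 = 8 − 0 − 7 = 1; all invariant factors of ∂_1 are 1 so no torsion. So H_0 ≅ Z.
rank ∂_1 = 7, rank ∂_2 = 15 ⇒ b_1 = 24 − 7 − 15 = 2; all invariant factors of ∂_2 are 1 so no torsion. So H_1 ≅ Z^2.
rank ∂_2 = 15, rank ∂_3 = 0 ⇒ b_2 = 16 − 15 − 0 = 1. So H_2 ≅ Z.

H_0 = Z,  H_1 = Z^2,  H_2 = Z.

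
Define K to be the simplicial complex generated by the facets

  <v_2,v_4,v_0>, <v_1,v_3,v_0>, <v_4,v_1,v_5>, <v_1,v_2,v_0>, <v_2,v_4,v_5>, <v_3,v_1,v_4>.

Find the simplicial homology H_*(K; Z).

Order the vertices as v_0 < v_1 < v_2 < v_3 < v_4 < v_5. Listing each simplex with vertices in this order, K has dimension 2 with simplices:

  0-simplices (6): [v_0], [v_1], [v_2], [v_3], [v_4], [v_5]
  1-simplices (12): [v_0,v_1], [v_0,v_2], [v_0,v_3], [v_0,v_4], [v_1,v_2], [v_1,v_3], [v_1,v_4], [v_1,v_5], [v_2,v_4], [v_2,v_5], [v_3,v_4], [v_4,v_5]
  2-simplices (6): [v_0,v_1,v_2], [v_0,v_1,v_3], [v_0,v_2,v_4], [v_1,v_3,v_4], [v_1,v_4,v_5], [v_2,v_4,v_5]

so the chain groups are C_0 ≅ Z^6, C_1 ≅ Z^12, C_2 ≅ Z^6.

∂_1: C_1 → C_0 sends each edge [p,q] (with p < q) to q − p.
This gives a 6×12 integer matrix of rank 5; reducing to Smith normal form yields diagonal entries (1,1,1,1,1).

Boundary ∂_2: C_2 → C_1 sends each 2-simplex [p,q,r] to [q,r] − [p,r] + [p,q]. For instance
  ∂[v_0,v_1,v_3] = [v_1,v_3] − [v_0,v_3] + [v_0,v_1],
  ∂[v_0,v_1,v_2] = [v_1,v_2] − [v_0,v_2] + [v_0,v_1].
The resulting 12×6 matrix has rank 6, and its Smith normal form has invariant factors (1,1,1,1,1,1).

Now H_k = ker ∂_k / im ∂_{k+1}, so:

  H_0: rank C_0 − rank ∂_1 = 6 − 5 = 1, and the invariant factors of ∂_1 are all 1, so H_0 = Z.
  H_1: rank ker ∂_1 − rank ∂_2 = (12 − 5) − 6 = 1, and the invariant factors of ∂_2 are all 1, so H_1 = Z.
  H_2: rank ker ∂_2 − rank ∂_3 = (6 − 6) − 0 = 0, and there is no ∂_3, so H_2 = 0.

As a check, the Euler characteristic is 6 − 12 + 6 = 0, which agrees with 1 − 1 + 0 = 0.

H_0 ≅ Z,  H_1 ≅ Z,  H_2 = 0.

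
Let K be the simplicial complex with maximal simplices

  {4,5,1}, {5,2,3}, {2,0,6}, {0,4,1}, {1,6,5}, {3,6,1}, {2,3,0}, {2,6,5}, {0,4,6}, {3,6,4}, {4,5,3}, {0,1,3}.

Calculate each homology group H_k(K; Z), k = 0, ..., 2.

H_0 = Z,  H_1 = Z/2,  H_2 = 0.

K has 7 vertices, 18 edges, 12 triangles.
rank ∂_0 = 0, rank ∂_1 = 6 ⇒ b_0 = 7 − 0 − 6 = 1; all invariant factors of ∂_1 are 1 so no torsion. So H_0 ≅ Z.
rank ∂_1 = 6, rank ∂_2 = 12 ⇒ b_1 = 18 − 6 − 12 = 0; ∂_2 has invariant factor(s) [2] giving torsion. So H_1 ≅ Z/2.
rank ∂_2 = 12, rank ∂_3 = 0 ⇒ b_2 = 12 − 12 − 0 = 0. So H_2 ≅ 0.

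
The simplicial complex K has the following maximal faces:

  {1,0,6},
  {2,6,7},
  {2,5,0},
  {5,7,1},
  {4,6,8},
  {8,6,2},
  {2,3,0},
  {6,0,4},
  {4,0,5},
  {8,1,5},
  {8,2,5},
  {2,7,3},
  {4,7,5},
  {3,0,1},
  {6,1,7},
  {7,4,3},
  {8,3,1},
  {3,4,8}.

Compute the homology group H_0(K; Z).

H_0 ≅ Z.

Order the vertices as 0 < 1 < 2 < 3 < 4 < 5 < 6 < 7 < 8. Listing each simplex with vertices in this order, K has dimension 2 with simplices:

  0-simplices (9): [0], [1], [2], [3], [4], [5], [6], [7], [8]
  1-simplices (27): (27 of them)
  2-simplices (18): [0,1,3], [0,1,6], [0,2,3], [0,2,5], [0,4,5], [0,4,6], [1,3,8], [1,5,7], [1,5,8], [1,6,7], [2,3,7], [2,5,8], [2,6,7], [2,6,8], [3,4,7], [3,4,8], [4,5,7], [4,6,8]

giving chain groups C_0 ≅ Z^9, C_1 ≅ Z^27, C_2 ≅ Z^18.

∂_1: C_1 → C_0 sends each edge [p,q] (with p < q) to q − p. For instance
  ∂[2,3] = [3] − [2].
This gives a 9×27 integer matrix of rank 8; reducing to Smith normal form yields diagonal entries (1,1,1,1,1,1,1,1).

∂_2: C_2 → C_1 acts by ∂[p,q,r] = [q,r] − [p,r] + [p,q]. For instance
  ∂[0,2,3] = [2,3] − [0,3] + [0,2],
  ∂[1,5,8] = [5,8] − [1,8] + [1,5].
This gives a 27×18 integer matrix of rank 17; reducing to Smith normal form yields diagonal entries (1,1,1,1,1,1,1,1,1,1,1,1,1,1,1,1,1).

Now H_k = ker ∂_k / im ∂_{k+1}, so:

  H_0: rank C_0 − rank ∂_1 = 9 − 8 = 1, and the invariant factors of ∂_1 are all 1, so H_0 = Z.

(K is a triangulation of the torus T^2.)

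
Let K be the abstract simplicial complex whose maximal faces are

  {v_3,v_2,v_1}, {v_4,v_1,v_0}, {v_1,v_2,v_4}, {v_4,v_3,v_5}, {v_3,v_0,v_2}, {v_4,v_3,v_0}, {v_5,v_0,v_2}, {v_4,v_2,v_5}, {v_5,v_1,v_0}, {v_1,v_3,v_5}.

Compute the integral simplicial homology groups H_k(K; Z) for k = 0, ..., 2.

Fix the vertex order v_0 < v_1 < v_2 < v_3 < v_4 < v_5 and write every simplex with vertices in increasing order. Then dim K = 2 and the simplices of K are:

  0-simplices (6): [v_0], [v_1], [v_2], [v_3], [v_4], [v_5]
  1-simplices (15): (15 of them)
  2-simplices (10): [v_0,v_1,v_4], [v_0,v_1,v_5], [v_0,v_2,v_3], [v_0,v_2,v_5], [v_0,v_3,v_4], [v_1,v_2,v_3], [v_1,v_2,v_4], [v_1,v_3,v_5], [v_2,v_4,v_5], [v_3,v_4,v_5]

giving chain groups C_0 ≅ Z^6, C_1 ≅ Z^15, C_2 ≅ Z^10.

The boundary map ∂_1: C_1 → C_0 sends each edge [p,q] (with p < q) to q − p. For instance
  ∂[v_1,v_3] = [v_3] − [v_1].
As a 6×15 matrix over Z this has rank 5, with invariant factors (1,1,1,1,1).

The boundary map ∂_2: C_2 → C_1 maps a triangle to the signed sum of its edges. For instance
  ∂[v_0,v_2,v_3] = [v_2,v_3] − [v_0,v_3] + [v_0,v_2],
  ∂[v_1,v_2,v_4] = [v_2,v_4] − [v_1,v_4] + [v_1,v_2].
The 15×10 boundary matrix has rank 10 and Smith normal form diag(1,1,1,1,1,1,1,1,1,2).

Reading off H_k = ker ∂_k / im ∂_{k+1}:

  H_0: rank C_0 − rank ∂_1 = 6 − 5 = 1, and the invariant factors of ∂_1 are all 1, so H_0 ≅ Z.
  H_1: rank ker ∂_1 − rank ∂_2 = (15 − 5) − 10 = 0, and ∂_2 has invariant factor 2 > 1, so H_1 ≅ Z/2Z.
  H_2: rank ker ∂_2 − rank ∂_3 = (10 − 10) − 0 = 0, and there is no ∂_3, so H_2 ≅ 0.

As a check, the Euler characteristic is 6 − 15 + 10 = 1, which agrees with 1 − 0 + 0 = 1.
(K is a triangulation of the real projective plane RP^2.)

H_0 ≅ Z,  H_1 ≅ Z/2Z,  H_2 = 0.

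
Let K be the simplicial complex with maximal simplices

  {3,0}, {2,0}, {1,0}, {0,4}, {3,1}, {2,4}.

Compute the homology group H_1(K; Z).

H_1 ≅ Z^2.

We work with the vertex ordering 0 < 1 < 2 < 3 < 4. The simplices of K, each written with vertices in increasing order, are:

  0-simplices (5): [0], [1], [2], [3], [4]
  1-simplices (6): [0,1], [0,2], [0,3], [0,4], [1,3], [2,4]

giving chain groups C_0 ≅ Z^5, C_1 ≅ Z^6.

Boundary ∂_1: C_1 → C_0 maps an edge to its endpoints' difference, ∂[p,q] = q − p. For instance
  ∂[0,2] = [2] − [0].
The resulting 5×6 matrix has rank 4, and its Smith normal form has invariant factors (1,1,1,1).

Reading off H_k = ker ∂_k / im ∂_{k+1}:

  H_1: rank ker ∂_1 − rank ∂_2 = (6 − 4) − 0 = 2, and there is no ∂_2, so H_1 = Z^2.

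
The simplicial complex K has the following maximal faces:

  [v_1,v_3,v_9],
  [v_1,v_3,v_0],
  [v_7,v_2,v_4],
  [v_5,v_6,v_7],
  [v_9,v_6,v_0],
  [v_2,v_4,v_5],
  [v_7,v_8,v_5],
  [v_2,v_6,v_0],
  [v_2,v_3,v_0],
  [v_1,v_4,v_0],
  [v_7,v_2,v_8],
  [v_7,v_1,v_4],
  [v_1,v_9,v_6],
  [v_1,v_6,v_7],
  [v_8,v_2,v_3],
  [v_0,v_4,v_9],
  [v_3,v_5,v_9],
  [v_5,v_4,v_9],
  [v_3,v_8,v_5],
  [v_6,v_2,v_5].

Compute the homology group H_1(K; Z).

Order the vertices as v_0 < v_1 < v_2 < v_3 < v_4 < v_5 < v_6 < v_7 < v_8 < v_9. Listing each simplex with vertices in this order, K has dimension 2 with simplices:

  0-simplices (10): [v_0], [v_1], [v_2], [v_3], [v_4], [v_5], [v_6], [v_7], [v_8], [v_9]
  1-simplices (30): (30 of them)
  2-simplices (20): (20 of them)

giving chain groups C_0 ≅ Z^10, C_1 ≅ Z^30, C_2 ≅ Z^20.

Boundary ∂_1: C_1 → C_0 sends each edge [p,q] (with p < q) to q − p. For instance
  ∂[v_1,v_6] = [v_6] − [v_1].
As a 10×30 matrix over Z this has rank 9, with invariant factors (1,1,1,1,1,1,1,1,1).

∂_2: C_2 → C_1 acts by ∂[p,q,r] = [q,r] − [p,r] + [p,q]. For instance
  ∂[v_0,v_4,v_9] = [v_4,v_9] − [v_0,v_9] + [v_0,v_4],
  ∂[v_2,v_4,v_7] = [v_4,v_7] − [v_2,v_7] + [v_2,v_4].
The resulting 30×20 matrix has rank 20, and its Smith normal form has invariant factors (1,1,1,1,1,1,1,1,1,1,1,1,1,1,1,1,1,1,1,2).

Reading off H_k = ker ∂_k / im ∂_{k+1}:

  H_1: rank ker ∂_1 − rank ∂_2 = (30 − 9) − 20 = 1, and ∂_2 has invariant factor 2 > 1, so H_1 = Z ⊕ Z_2.

(K is a triangulation of the Klein bottle.)

H_1 = Z ⊕ Z_2.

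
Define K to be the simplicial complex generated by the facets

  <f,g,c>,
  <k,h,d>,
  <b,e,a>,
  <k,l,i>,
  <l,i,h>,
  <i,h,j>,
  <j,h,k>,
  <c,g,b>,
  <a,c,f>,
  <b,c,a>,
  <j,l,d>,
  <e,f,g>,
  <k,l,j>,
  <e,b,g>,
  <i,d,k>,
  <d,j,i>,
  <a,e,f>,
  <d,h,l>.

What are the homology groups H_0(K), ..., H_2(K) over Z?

H_0 ≅ Z^2,  H_1 ≅ Z/2,  H_2 ≅ Z.

K has 12 vertices, 27 edges, 18 triangles.
rank ∂_0 = 0, rank ∂_1 = 10 ⇒ b_0 = 12 − 0 − 10 = 2; all invariant factors of ∂_1 are 1 so no torsion. So H_0 ≅ Z^2.
rank ∂_1 = 10, rank ∂_2 = 17 ⇒ b_1 = 27 − 10 − 17 = 0; ∂_2 has invariant factor(s) [2] giving torsion. So H_1 ≅ Z/2.
rank ∂_2 = 17, rank ∂_3 = 0 ⇒ b_2 = 18 − 17 − 0 = 1. So H_2 ≅ Z.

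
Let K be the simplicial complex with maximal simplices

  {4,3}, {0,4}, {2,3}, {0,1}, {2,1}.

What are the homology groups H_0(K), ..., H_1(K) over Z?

Fix the vertex order 0 < 1 < 2 < 3 < 4 and write every simplex with vertices in increasing order. Then dim K = 1 and the simplices of K are:

  0-simplices (5): [0], [1], [2], [3], [4]
  1-simplices (5): [0,1], [0,4], [1,2], [2,3], [3,4]

giving chain groups C_0 ≅ Z^5, C_1 ≅ Z^5.

Boundary ∂_1: C_1 → C_0 sends each edge [p,q] (with p < q) to q − p. For instance
  ∂[1,2] = [2] − [1].
As a 5×5 matrix over Z this has rank 4, with invariant factors (1,1,1,1).

From H_k ≅ ker(∂_k) / im(∂_{k+1}) we obtain:

  H_0: rank C_0 − rank ∂_1 = 5 − 4 = 1, and the invariant factors of ∂_1 are all 1, so H_0 = Z.
  H_1: rank ker ∂_1 − rank ∂_2 = (5 − 4) − 0 = 1, and there is no ∂_2, so H_1 = Z.

As a check, the Euler characteristic is 5 − 5 = 0, which agrees with 1 − 1 = 0.

H_0 = Z,  H_1 = Z.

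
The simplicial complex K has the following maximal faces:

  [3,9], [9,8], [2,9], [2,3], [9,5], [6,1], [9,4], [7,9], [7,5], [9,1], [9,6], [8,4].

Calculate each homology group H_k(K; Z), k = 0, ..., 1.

Fix the vertex order 1 < 2 < 3 < 4 < 5 < 6 < 7 < 8 < 9 and write every simplex with vertices in increasing order. Then dim K = 1 and the simplices of K are:

  0-simplices (9): [1], [2], [3], [4], [5], [6], [7], [8], [9]
  1-simplices (12): [1,6], [1,9], [2,3], [2,9], [3,9], [4,8], [4,9], [5,7], [5,9], [6,9], [7,9], [8,9]

so the chain groups are C_0 ≅ Z^9, C_1 ≅ Z^12.

∂_1: C_1 → C_0 is given by ∂[p,q] = [q] − [p]. For instance
  ∂[8,9] = [9] − [8].
The 9×12 boundary matrix has rank 8 and Smith normal form diag(1,1,1,1,1,1,1,1).

Reading off H_k = ker ∂_k / im ∂_{k+1}:

  H_0: rank C_0 − rank ∂_1 = 9 − 8 = 1, and the invariant factors of ∂_1 are all 1, so H_0 ≅ Z.
  H_1: rank ker ∂_1 − rank ∂_2 = (12 − 8) − 0 = 4, and there is no ∂_2, so H_1 ≅ Z^4.

(K is a triangulation of a wedge of 4 circles.)

H_0 ≅ Z,  H_1 ≅ Z^4.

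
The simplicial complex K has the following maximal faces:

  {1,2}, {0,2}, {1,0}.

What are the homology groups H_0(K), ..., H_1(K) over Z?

H_0 = Z,  H_1 = Z.

Take the total order 0 < 1 < 2 on the vertex set. Then K (dimension 1) consists of the simplices:

  0-simplices (3): [0], [1], [2]
  1-simplices (3): [0,1], [0,2], [1,2]

giving chain groups C_0 ≅ Z^3, C_1 ≅ Z^3.

Boundary ∂_1: C_1 → C_0 sends each edge [p,q] (with p < q) to q − p. For instance
  ∂[1,2] = [2] − [1].
As a 3×3 matrix over Z this has rank 2, with invariant factors (1,1).

From H_k ≅ ker(∂_k) / im(∂_{k+1}) we obtain:

  H_0: rank C_0 − rank ∂_1 = 3 − 2 = 1, and the invariant factors of ∂_1 are all 1, so H_0 ≅ Z.
  H_1: rank ker ∂_1 − rank ∂_2 = (3 − 2) − 0 = 1, and there is no ∂_2, so H_1 ≅ Z.

As a check, the Euler characteristic is 3 − 3 = 0, which agrees with 1 − 1 = 0.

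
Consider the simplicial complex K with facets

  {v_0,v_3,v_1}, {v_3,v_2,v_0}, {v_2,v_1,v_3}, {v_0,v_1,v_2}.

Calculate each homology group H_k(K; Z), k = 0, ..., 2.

H_0 ≅ Z,  H_1 = 0,  H_2 ≅ Z.

K has 4 vertices, 6 edges, 4 triangles.
rank ∂_0 = 0, rank ∂_1 = 3 ⇒ b_0 = 4 − 0 − 3 = 1; all invariant factors of ∂_1 are 1 so no torsion. So H_0 = Z.
rank ∂_1 = 3, rank ∂_2 = 3 ⇒ b_1 = 6 − 3 − 3 = 0; all invariant factors of ∂_2 are 1 so no torsion. So H_1 = 0.
rank ∂_2 = 3, rank ∂_3 = 0 ⇒ b_2 = 4 − 3 − 0 = 1. So H_2 = Z.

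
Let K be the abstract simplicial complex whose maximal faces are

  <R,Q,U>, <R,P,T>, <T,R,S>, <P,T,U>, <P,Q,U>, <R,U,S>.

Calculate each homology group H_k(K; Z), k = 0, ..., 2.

H_0 = Z,  H_1 = Z,  H_2 = 0.

Order the vertices as P < Q < R < S < T < U. Listing each simplex with vertices in this order, K has dimension 2 with simplices:

  0-simplices (6): P, Q, R, S, T, U
  1-simplices (12): PQ, PR, PT, PU, QR, QU, RS, RT, RU, ST, SU, TU
  2-simplices (6): PQU, PRT, PTU, QRU, RST, RSU

so the chain groups are C_0 ≅ Z^6, C_1 ≅ Z^12, C_2 ≅ Z^6.

∂_1: C_1 → C_0 is given by ∂[p,q] = [q] − [p].
The resulting 6×12 matrix has rank 5, and its Smith normal form has invariant factors (1,1,1,1,1).

Boundary ∂_2: C_2 → C_1 sends each 2-simplex [p,q,r] to [q,r] − [p,r] + [p,q]. For instance
  ∂RSU = SU − RU + RS,
  ∂PQU = QU − PU + PQ.
The 12×6 boundary matrix has rank 6 and Smith normal form diag(1,1,1,1,1,1).

Now H_k = ker ∂_k / im ∂_{k+1}, so:

  H_0: rank C_0 − rank ∂_1 = 6 − 5 = 1, and the invariant factors of ∂_1 are all 1, so H_0 = Z.
  H_1: rank ker ∂_1 − rank ∂_2 = (12 − 5) − 6 = 1, and the invariant factors of ∂_2 are all 1, so H_1 = Z.
  H_2: rank ker ∂_2 − rank ∂_3 = (6 − 6) − 0 = 0, and there is no ∂_3, so H_2 = 0.

As a check, the Euler characteristic is 6 − 12 + 6 = 0, which agrees with 1 − 1 + 0 = 0.
(K is a triangulation of the cylinder S^1 x I.)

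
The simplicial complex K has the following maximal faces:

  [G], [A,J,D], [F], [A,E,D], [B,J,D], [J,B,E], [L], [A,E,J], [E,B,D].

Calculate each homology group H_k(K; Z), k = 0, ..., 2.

Take the total order A < B < D < E < F < G < J < L on the vertex set. Then K (dimension 2) consists of the simplices:

  0-simplices (8): A, B, D, E, F, G, J, L
  1-simplices (9): AD, AE, AJ, BD, BE, BJ, DE, DJ, EJ
  2-simplices (6): ADE, ADJ, AEJ, BDE, BDJ, BEJ

Hence C_0 ≅ Z^8, C_1 ≅ Z^9, C_2 ≅ Z^6.

The boundary map ∂_1: C_1 → C_0 maps an edge to its endpoints' difference, ∂[p,q] = q − p. For instance
  ∂BJ = J − B.
The 8×9 boundary matrix has rank 4 and Smith normal form diag(1,1,1,1).

Boundary ∂_2: C_2 → C_1 maps a triangle to the signed sum of its edges. For instance
  ∂ADE = DE − AE + AD,
  ∂BEJ = EJ − BJ + BE.
The resulting 9×6 matrix has rank 5, and its Smith normal form has invariant factors (1,1,1,1,1).

Computing H_k = (kernel of ∂_k) / (image of ∂_{k+1}):

  H_0: rank C_0 − rank ∂_1 = 8 − 4 = 4, and the invariant factors of ∂_1 are all 1, so H_0 = Z^4.
  H_1: rank ker ∂_1 − rank ∂_2 = (9 − 4) − 5 = 0, and the invariant factors of ∂_2 are all 1, so H_1 = 0.
  H_2: rank ker ∂_2 − rank ∂_3 = (6 − 5) − 0 = 1, and there is no ∂_3, so H_2 = Z.

(K is a triangulation of the disjoint union of a set of 3 points and the 2-sphere S^2.)

H_0 = Z^4,  H_1 = 0,  H_2 = Z.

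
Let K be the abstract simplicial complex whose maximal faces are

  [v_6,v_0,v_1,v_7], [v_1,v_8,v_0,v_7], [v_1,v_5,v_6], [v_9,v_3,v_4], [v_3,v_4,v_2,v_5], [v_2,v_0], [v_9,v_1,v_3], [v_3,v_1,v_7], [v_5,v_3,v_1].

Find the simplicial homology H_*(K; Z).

K has 10 vertices, 23 edges, 16 triangles, 3 3-simplices.
rank ∂_0 = 0, rank ∂_1 = 9 ⇒ b_0 = 10 − 0 − 9 = 1; all invariant factors of ∂_1 are 1 so no torsion. So H_0 ≅ Z.
rank ∂_1 = 9, rank ∂_2 = 13 ⇒ b_1 = 23 − 9 − 13 = 1; all invariant factors of ∂_2 are 1 so no torsion. So H_1 ≅ Z.
rank ∂_2 = 13, rank ∂_3 = 3 ⇒ b_2 = 16 − 13 − 3 = 0; all invariant factors of ∂_3 are 1 so no torsion. So H_2 ≅ 0.
rank ∂_3 = 3, rank ∂_4 = 0 ⇒ b_3 = 3 − 3 − 0 = 0. So H_3 ≅ 0.

H_0 ≅ Z,  H_1 ≅ Z,  H_2 = 0,  H_3 = 0.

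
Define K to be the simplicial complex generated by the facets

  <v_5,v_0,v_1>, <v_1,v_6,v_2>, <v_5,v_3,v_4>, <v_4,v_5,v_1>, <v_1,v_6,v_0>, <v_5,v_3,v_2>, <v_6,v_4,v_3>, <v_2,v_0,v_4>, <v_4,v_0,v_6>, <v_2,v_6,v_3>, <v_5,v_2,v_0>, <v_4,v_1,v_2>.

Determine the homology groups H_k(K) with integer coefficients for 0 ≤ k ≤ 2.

Fix the vertex order v_0 < v_1 < v_2 < v_3 < v_4 < v_5 < v_6 and write every simplex with vertices in increasing order. Then dim K = 2 and the simplices of K are:

  0-simplices (7): [v_0], [v_1], [v_2], [v_3], [v_4], [v_5], [v_6]
  1-simplices (18): (18 of them)
  2-simplices (12): (12 of them)

Hence C_0 ≅ Z^7, C_1 ≅ Z^18, C_2 ≅ Z^12.

The boundary map ∂_1: C_1 → C_0 sends each edge [p,q] (with p < q) to q − p. For instance
  ∂[v_1,v_2] = [v_2] − [v_1].
As a 7×18 matrix over Z this has rank 6, with invariant factors (1,1,1,1,1,1).

∂_2: C_2 → C_1 sends each 2-simplex [p,q,r] to [q,r] − [p,r] + [p,q]. For instance
  ∂[v_0,v_1,v_6] = [v_1,v_6] − [v_0,v_6] + [v_0,v_1],
  ∂[v_3,v_4,v_6] = [v_4,v_6] − [v_3,v_6] + [v_3,v_4].
As a 18×12 matrix over Z this has rank 12, with invariant factors (1,1,1,1,1,1,1,1,1,1,1,2).

Computing H_k = (kernel of ∂_k) / (image of ∂_{k+1}):

  H_0: rank C_0 − rank ∂_1 = 7 − 6 = 1, and the invariant factors of ∂_1 are all 1, so H_0 ≅ Z.
  H_1: rank ker ∂_1 − rank ∂_2 = (18 − 6) − 12 = 0, and ∂_2 has invariant factor 2 > 1, so H_1 ≅ Z_2.
  H_2: rank ker ∂_2 − rank ∂_3 = (12 − 12) − 0 = 0, and there is no ∂_3, so H_2 ≅ 0.

As a check, the Euler characteristic is 7 − 18 + 12 = 1, which agrees with 1 − 0 + 0 = 1.

H_0 = Z,  H_1 = Z_2,  H_2 = 0.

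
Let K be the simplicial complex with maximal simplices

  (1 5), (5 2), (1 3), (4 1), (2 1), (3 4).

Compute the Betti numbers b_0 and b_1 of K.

b_0 = 1, b_1 = 2.

We work with the vertex ordering 1 < 2 < 3 < 4 < 5. The simplices of K, each written with vertices in increasing order, are:

  0-simplices (5): [1], [2], [3], [4], [5]
  1-simplices (6): [1,2], [1,3], [1,4], [1,5], [2,5], [3,4]

Hence C_0 ≅ Z^5, C_1 ≅ Z^6.

∂_1: C_1 → C_0 is given by ∂[p,q] = [q] − [p]. For instance
  ∂[1,4] = [4] − [1].
As a 5×6 matrix over Z this has rank 4, with invariant factors (1,1,1,1).

Computing H_k = (kernel of ∂_k) / (image of ∂_{k+1}):

  H_0: rank C_0 − rank ∂_1 = 5 − 4 = 1, and the invariant factors of ∂_1 are all 1, so H_0 ≅ Z.
  H_1: rank ker ∂_1 − rank ∂_2 = (6 − 4) − 0 = 2, and there is no ∂_2, so H_1 ≅ Z^2.

As a check, the Euler characteristic is 5 − 6 = -1, which agrees with 1 − 2 = -1.
(K is a triangulation of a wedge of 2 circles.)

Hence the Betti numbers are b_0 = 1, b_1 = 2.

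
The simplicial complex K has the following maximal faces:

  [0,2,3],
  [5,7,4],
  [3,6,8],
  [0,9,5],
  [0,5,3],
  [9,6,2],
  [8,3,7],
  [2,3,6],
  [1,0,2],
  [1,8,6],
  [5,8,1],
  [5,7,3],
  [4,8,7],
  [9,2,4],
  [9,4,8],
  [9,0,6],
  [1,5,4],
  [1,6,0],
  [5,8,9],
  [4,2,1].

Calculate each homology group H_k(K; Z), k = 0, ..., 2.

H_0 ≅ Z,  H_1 ≅ Z ⊕ Z/2,  H_2 = 0.

Order the vertices as 0 < 1 < 2 < 3 < 4 < 5 < 6 < 7 < 8 < 9. Listing each simplex with vertices in this order, K has dimension 2 with simplices:

  0-simplices (10): [0], [1], [2], [3], [4], [5], [6], [7], [8], [9]
  1-simplices (30): (30 of them)
  2-simplices (20): (20 of them)

giving chain groups C_0 ≅ Z^10, C_1 ≅ Z^30, C_2 ≅ Z^20.

∂_1: C_1 → C_0 is given by ∂[p,q] = [q] − [p]. For instance
  ∂[3,5] = [5] − [3].
As a 10×30 matrix over Z this has rank 9, with invariant factors (1,1,1,1,1,1,1,1,1).

∂_2: C_2 → C_1 acts by ∂[p,q,r] = [q,r] − [p,r] + [p,q]. For instance
  ∂[4,7,8] = [7,8] − [4,8] + [4,7],
  ∂[0,6,9] = [6,9] − [0,9] + [0,6].
The resulting 30×20 matrix has rank 20, and its Smith normal form has invariant factors (1,1,1,1,1,1,1,1,1,1,1,1,1,1,1,1,1,1,1,2).

From H_k ≅ ker(∂_k) / im(∂_{k+1}) we obtain:

  H_0: rank C_0 − rank ∂_1 = 10 − 9 = 1, and the invariant factors of ∂_1 are all 1, so H_0 = Z.
  H_1: rank ker ∂_1 − rank ∂_2 = (30 − 9) − 20 = 1, and ∂_2 has invariant factor 2 > 1, so H_1 = Z ⊕ Z/2.
  H_2: rank ker ∂_2 − rank ∂_3 = (20 − 20) − 0 = 0, and there is no ∂_3, so H_2 = 0.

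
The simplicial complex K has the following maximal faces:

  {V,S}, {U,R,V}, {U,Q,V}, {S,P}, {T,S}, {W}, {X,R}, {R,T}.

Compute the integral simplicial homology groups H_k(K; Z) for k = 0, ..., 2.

Order the vertices as P < Q < R < S < T < U < V < W < X. Listing each simplex with vertices in this order, K has dimension 2 with simplices:

  0-simplices (9): P, Q, R, S, T, U, V, W, X
  1-simplices (10): PS, QU, QV, RT, RU, RV, RX, ST, SV, UV
  2-simplices (2): QUV, RUV

Hence C_0 ≅ Z^9, C_1 ≅ Z^10, C_2 ≅ Z^2.

Boundary ∂_1: C_1 → C_0 sends each edge [p,q] (with p < q) to q − p.
The resulting 9×10 matrix has rank 7, and its Smith normal form has invariant factors (1,1,1,1,1,1,1).

The boundary map ∂_2: C_2 → C_1 acts by ∂[p,q,r] = [q,r] − [p,r] + [p,q]. For instance
  ∂RUV = UV − RV + RU,
  ∂QUV = UV − QV + QU.
The 10×2 boundary matrix has rank 2 and Smith normal form diag(1,1).

Computing H_k = (kernel of ∂_k) / (image of ∂_{k+1}):

  H_0: rank C_0 − rank ∂_1 = 9 − 7 = 2, and the invariant factors of ∂_1 are all 1, so H_0 = Z^2.
  H_1: rank ker ∂_1 − rank ∂_2 = (10 − 7) − 2 = 1, and the invariant factors of ∂_2 are all 1, so H_1 = Z.
  H_2: rank ker ∂_2 − rank ∂_3 = (2 − 2) − 0 = 0, and there is no ∂_3, so H_2 = 0.

As a check, the Euler characteristic is 9 − 10 + 2 = 1, which agrees with 2 − 1 + 0 = 1.

H_0 ≅ Z^2,  H_1 ≅ Z,  H_2 = 0.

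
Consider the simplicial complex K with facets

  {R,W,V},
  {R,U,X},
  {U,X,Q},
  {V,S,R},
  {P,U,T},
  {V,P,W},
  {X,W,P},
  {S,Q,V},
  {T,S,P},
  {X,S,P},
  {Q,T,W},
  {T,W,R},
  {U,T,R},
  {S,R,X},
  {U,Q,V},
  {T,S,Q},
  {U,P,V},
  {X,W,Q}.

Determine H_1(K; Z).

Fix the vertex order P < Q < R < S < T < U < V < W < X and write every simplex with vertices in increasing order. Then dim K = 2 and the simplices of K are:

  0-simplices (9): P, Q, R, S, T, U, V, W, X
  1-simplices (27): PS, PT, PU, PV, PW, PX, QS, QT, QU, QV, QW, QX, RS, RT, RU, RV, RW, RX, ST, SV, SX, TU, TW, UV, UX, VW, WX
  2-simplices (18): PST, PSX, PTU, PUV, PVW, PWX, QST, QSV, QTW, QUV, QUX, QWX, RSV, RSX, RTU, RTW, RUX, RVW

so the chain groups are C_0 ≅ Z^9, C_1 ≅ Z^27, C_2 ≅ Z^18.

∂_1: C_1 → C_0 sends each edge [p,q] (with p < q) to q − p. For instance
  ∂QT = T − Q.
This gives a 9×27 integer matrix of rank 8; reducing to Smith normal form yields diagonal entries (1,1,1,1,1,1,1,1).

∂_2: C_2 → C_1 sends each 2-simplex [p,q,r] to [q,r] − [p,r] + [p,q]. For instance
  ∂PUV = UV − PV + PU,
  ∂PSX = SX − PX + PS.
As a 27×18 matrix over Z this has rank 17, with invariant factors (1,1,1,1,1,1,1,1,1,1,1,1,1,1,1,1,1).

From H_k ≅ ker(∂_k) / im(∂_{k+1}) we obtain:

  H_1: rank ker ∂_1 − rank ∂_2 = (27 − 8) − 17 = 2, and the invariant factors of ∂_2 are all 1, so H_1 ≅ Z^2.

H_1 = Z^2.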